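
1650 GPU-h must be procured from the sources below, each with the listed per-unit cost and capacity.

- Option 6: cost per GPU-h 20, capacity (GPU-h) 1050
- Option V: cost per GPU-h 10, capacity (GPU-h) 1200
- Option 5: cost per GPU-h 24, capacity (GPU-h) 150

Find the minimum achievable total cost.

Use sources in increasing cost order.
Option V at 10: take all 1200 GPU-h → 450 still needed.
Take 450 from Option 6 at 20 to finish.
Option 5: unused.
Cost = 1200×10 + 450×20 = 21000.

21000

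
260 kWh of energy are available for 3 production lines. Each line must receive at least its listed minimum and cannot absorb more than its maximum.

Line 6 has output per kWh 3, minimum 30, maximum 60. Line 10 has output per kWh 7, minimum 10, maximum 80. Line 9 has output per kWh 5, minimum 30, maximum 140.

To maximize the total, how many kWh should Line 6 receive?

Meeting every minimum uses 30+10+30 = 70 kWh, leaving 190.
Highest output per kWh first: Line 10 7 > Line 9 5 > Line 6 3.
Give Line 10 70 more to hit its cap of 80 → 120 left.
Line 9 takes 110 more to reach its cap of 140 → 10 left.
Only 10 left; Line 6 takes them to reach 40.

40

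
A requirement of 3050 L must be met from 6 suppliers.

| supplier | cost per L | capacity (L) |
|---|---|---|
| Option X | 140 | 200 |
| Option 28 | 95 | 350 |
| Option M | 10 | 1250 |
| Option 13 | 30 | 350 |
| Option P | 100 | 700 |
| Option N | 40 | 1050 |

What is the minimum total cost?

103250

Cheapest first:
Take 1250 from Option M at 10 — need 1800 more.
Option 13 (30): use full 350 — 1450 L to go.
Option N (40): use full 1050 — 400 L to go.
Option 28 (95): use full 350 — 50 L to go.
Option P (100): take the remaining 50 — done.
Option X: unused.
Cost = 1250×10 + 350×30 + 1050×40 + 350×95 + 50×100 = 103250.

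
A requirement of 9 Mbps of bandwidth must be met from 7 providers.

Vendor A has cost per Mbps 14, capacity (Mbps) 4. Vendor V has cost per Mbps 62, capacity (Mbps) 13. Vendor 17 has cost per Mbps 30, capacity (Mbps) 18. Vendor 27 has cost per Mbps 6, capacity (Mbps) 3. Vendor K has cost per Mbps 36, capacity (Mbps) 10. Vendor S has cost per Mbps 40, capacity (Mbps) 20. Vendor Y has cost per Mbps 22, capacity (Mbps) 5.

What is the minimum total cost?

Use providers in increasing cost order.
Vendor 27 (6): use full 3 ; 6 Mbps to go.
Vendor A (14): use full 4 ; 2 Mbps to go.
Vendor Y at 22: take 2 of its 5 ; requirement met.
Vendor 17, Vendor K, Vendor S, Vendor V: unused.
Cost = 3×6 + 4×14 + 2×22 = 118.

118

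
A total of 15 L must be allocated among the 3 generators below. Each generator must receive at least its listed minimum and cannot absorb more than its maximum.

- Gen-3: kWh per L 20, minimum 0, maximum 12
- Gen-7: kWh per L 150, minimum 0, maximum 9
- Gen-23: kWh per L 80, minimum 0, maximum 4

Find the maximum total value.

Meeting every minimum uses 0+0+0 = 0 L, leaving 15.
Order the generators by kWh per L: Gen-7 150 > Gen-23 80 > Gen-3 20.
Gen-7: +9 to 9 (cap) ; 6 left.
Gen-23 takes 4 more to reach its cap of 4 ; 2 left.
Gen-3: +2 (room for 12) → 2. Pool exhausted.
Total = 20×2 + 150×9 + 80×4 = 1710.

1710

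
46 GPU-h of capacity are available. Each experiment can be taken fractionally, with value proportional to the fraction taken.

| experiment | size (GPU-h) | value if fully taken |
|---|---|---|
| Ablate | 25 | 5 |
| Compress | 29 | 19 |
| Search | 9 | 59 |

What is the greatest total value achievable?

79.6

Best value per unit of size first: Search 59/9≈6.56, Compress 19/29≈0.655, Ablate 5/25≈0.2.
Take all of Search (9 GPU-h, value 59) → 37 GPU-h left.
Take all of Compress (29 GPU-h, value 19) → 8 GPU-h left.
Only 8 GPU-h remain; take 8/25 of Ablate for value 5×8/25 = 1.6.
Total value = 79.6.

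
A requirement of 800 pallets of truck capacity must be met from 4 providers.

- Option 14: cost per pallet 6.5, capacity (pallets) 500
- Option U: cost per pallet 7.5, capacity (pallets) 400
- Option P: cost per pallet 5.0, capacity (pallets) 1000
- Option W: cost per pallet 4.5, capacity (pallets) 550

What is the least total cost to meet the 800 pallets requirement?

3725

Fill from the cheapest provider first.
Option W (4.5): use full 550 — 250 pallets to go.
Take 250 from Option P at 5.0 to finish.
Option 14, Option U: unused.
Cost = 550×4.5 + 250×5.0 = 3725.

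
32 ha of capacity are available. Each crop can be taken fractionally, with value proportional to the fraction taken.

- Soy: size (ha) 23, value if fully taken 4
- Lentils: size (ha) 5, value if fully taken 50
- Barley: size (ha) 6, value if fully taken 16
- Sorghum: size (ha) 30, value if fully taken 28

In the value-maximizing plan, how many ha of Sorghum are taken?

Rank by value-to-size ratio: Lentils 50/5≈10, Barley 16/6≈2.67, Sorghum 28/30≈0.933, Soy 4/23≈0.174.
Take all of Lentils (5 ha, value 50) → 27 ha left.
Barley: take in full, 6 ha for value 16 → 21 left.
Only 21 ha remain; take 21/30 of Sorghum for value 28×21/30 = 19.6.

21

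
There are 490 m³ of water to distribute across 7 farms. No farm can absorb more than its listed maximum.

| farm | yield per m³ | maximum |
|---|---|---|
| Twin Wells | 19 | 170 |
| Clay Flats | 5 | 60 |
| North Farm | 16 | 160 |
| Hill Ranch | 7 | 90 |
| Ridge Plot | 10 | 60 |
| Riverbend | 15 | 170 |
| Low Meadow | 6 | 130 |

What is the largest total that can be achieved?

8190

Order the farms by yield per m³: Twin Wells 19 > North Farm 16 > Riverbend 15 > Ridge Plot 10 > Hill Ranch 7 > Low Meadow 6 > Clay Flats 5.
Twin Wells takes 170 to reach its cap of 170 ; 320 left.
North Farm: +160 to 160 (cap) ; 160 left.
Only 160 left; Riverbend takes them to reach 160.
Total = 19×170 + 16×160 + 15×160 = 8190.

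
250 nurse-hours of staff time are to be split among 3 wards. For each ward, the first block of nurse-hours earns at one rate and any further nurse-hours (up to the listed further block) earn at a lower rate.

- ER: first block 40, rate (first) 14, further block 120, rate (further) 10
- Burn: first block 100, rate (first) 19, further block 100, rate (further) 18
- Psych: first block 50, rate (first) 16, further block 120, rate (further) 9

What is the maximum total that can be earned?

Order all 6 blocks by rate: Burn/T1 19 > Burn/T2 18 > Psych/T1 16 > ER/T1 14 > ER/T2 10 > Psych/T2 9.
Burn T1 at 19: fill all 100 → 150 left.
Burn T2 at 18: fill all 100 → 50 left.
Psych T1 at 16: fill all 50 → 0 left.
Total = 19×100 + 18×100 + 16×50 = 4500.

4500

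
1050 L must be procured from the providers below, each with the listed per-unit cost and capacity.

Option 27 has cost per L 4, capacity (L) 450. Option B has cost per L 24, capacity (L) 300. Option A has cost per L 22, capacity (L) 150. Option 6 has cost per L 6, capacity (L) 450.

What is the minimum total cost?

Use providers in increasing cost order.
Option 27 at 4: take all 450 L → 600 still needed.
Take 450 from Option 6 at 6 → need 150 more.
Take 150 from Option A at 22 → need 0 more.
Option B: unused.
Cost = 450×4 + 450×6 + 150×22 = 7800.

7800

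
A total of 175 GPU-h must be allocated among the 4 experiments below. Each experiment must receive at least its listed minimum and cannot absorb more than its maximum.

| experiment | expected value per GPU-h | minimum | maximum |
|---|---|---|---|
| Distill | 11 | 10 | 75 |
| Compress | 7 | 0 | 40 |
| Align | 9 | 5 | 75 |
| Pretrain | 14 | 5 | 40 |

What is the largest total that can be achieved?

1925

Meeting every minimum uses 10+0+5+5 = 20 GPU-h, leaving 155.
Highest expected value per GPU-h first: Pretrain 14 > Distill 11 > Align 9 > Compress 7.
Give Pretrain 35 more to hit its cap of 40 → 120 left.
Distill takes 65 more to reach its cap of 75 → 55 left.
Only 55 left; Align takes them to reach 60.
Total = 11×75 + 9×60 + 14×40 = 1925.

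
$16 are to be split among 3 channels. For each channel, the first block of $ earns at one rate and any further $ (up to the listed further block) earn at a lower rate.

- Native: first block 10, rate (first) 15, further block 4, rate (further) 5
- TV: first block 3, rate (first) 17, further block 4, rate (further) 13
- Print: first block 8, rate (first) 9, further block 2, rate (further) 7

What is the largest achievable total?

240

Order all 6 blocks by rate: TV/first 17 > Native/first 15 > TV/second 13 > Print/first 9 > Print/second 7 > Native/second 5.
Fill TV first block (3 at 17) — 13 left.
Native/first (15): +10 — 3 left.
3 remain; put them into TV second at 13.
Total = 17×3 + 15×10 + 13×3 = 240.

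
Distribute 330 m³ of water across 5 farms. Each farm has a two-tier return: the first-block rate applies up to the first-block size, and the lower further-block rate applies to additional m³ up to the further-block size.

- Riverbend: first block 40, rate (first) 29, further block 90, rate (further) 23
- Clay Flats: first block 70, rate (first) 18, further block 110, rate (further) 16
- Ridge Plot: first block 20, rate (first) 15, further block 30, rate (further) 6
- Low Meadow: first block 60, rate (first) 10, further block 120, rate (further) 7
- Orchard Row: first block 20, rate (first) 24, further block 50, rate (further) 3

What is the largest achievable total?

Order all 10 blocks by rate: Riverbend/tier1 29 > Orchard Row/tier1 24 > Riverbend/tier2 23 > Clay Flats/tier1 18 > Clay Flats/tier2 16 > Ridge Plot/tier1 15 > Low Meadow/tier1 10 > Low Meadow/tier2 7 > Ridge Plot/tier2 6 > Orchard Row/tier2 3.
Riverbend tier1 at 29: fill all 40 → 290 left.
Fill Orchard Row tier1 block (20 at 24) → 270 left.
Riverbend tier2 at 23: fill all 90 → 180 left.
Clay Flats/tier1 (18): +70 → 110 left.
Clay Flats tier2 at 16: fill all 110 → 0 left.
Total = 29×40 + 24×20 + 23×90 + 18×70 + 16×110 = 6730.

6730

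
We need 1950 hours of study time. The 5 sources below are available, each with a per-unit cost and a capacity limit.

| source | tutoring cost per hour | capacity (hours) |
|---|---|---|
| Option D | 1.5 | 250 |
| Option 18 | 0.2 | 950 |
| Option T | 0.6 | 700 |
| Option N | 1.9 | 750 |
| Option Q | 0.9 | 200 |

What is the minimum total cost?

940

Fill from the cheapest source first.
Take 950 from Option 18 at 0.2 → need 1000 more.
Option T (0.6): use full 700 → 300 hours to go.
Option Q (0.9): use full 200 → 100 hours to go.
Take 100 from Option D at 1.5 to finish.
Option N: unused.
Cost = 950×0.2 + 700×0.6 + 200×0.9 + 100×1.5 = 940.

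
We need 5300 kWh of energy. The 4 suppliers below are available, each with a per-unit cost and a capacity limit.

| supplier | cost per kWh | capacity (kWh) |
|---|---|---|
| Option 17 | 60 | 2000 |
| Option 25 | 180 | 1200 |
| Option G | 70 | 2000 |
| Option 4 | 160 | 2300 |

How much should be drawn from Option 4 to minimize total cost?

Cheapest first:
Take 2000 from Option 17 at 60 — need 3300 more.
Option G (70): use full 2000 — 1300 kWh to go.
Take 1300 from Option 4 at 160 to finish.
Option 25: unused.

1300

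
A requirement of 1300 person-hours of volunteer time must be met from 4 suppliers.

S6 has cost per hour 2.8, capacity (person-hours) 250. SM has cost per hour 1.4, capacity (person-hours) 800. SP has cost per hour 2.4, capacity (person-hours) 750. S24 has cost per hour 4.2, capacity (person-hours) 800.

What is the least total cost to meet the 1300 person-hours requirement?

2320

Fill from the cheapest supplier first.
SM (1.4): use full 800 → 500 person-hours to go.
SP at 2.4: take 500 of its 750 → requirement met.
S6, S24: unused.
Cost = 800×1.4 + 500×2.4 = 2320.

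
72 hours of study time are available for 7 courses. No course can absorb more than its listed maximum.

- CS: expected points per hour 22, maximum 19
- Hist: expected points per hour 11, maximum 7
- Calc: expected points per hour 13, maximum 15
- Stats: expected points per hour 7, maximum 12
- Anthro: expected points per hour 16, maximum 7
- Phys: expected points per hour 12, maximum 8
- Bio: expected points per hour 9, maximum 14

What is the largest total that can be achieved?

Rank by expected points per hour: CS 22 > Anthro 16 > Calc 13 > Phys 12 > Hist 11 > Bio 9 > Stats 7.
CS takes 19 to reach its cap of 19 → 53 left.
Anthro: +7 to 7 (cap) → 46 left.
Calc: +15 to 15 (cap) → 31 left.
Give Phys 8 to hit its cap of 8 → 23 left.
Hist takes 7 to reach its cap of 7 → 16 left.
Bio: +14 to 14 (cap) → 2 left.
Stats has room for 12 but only 2 remain, so it gets 2.
Total = 22×19 + 11×7 + 13×15 + 7×2 + 16×7 + 12×8 + 9×14 = 1038.

1038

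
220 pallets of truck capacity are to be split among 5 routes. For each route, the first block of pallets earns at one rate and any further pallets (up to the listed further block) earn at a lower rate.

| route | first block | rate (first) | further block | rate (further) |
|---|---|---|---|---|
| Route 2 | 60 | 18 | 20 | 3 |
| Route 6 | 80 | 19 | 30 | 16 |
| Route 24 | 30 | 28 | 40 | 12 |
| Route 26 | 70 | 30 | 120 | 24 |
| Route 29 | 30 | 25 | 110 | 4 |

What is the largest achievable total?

5850

Treat each block as its own option and order by rate: Route 26/tier1 30 > Route 24/tier1 28 > Route 29/tier1 25 > Route 26/tier2 24 > Route 6/tier1 19 > Route 2/tier1 18 > Route 6/tier2 16 > Route 24/tier2 12 > Route 29/tier2 4 > Route 2/tier2 3.
Route 26 tier1 at 30: fill all 70 — 150 left.
Route 24/tier1 (28): +30 — 120 left.
Route 29 tier1 at 25: fill all 30 — 90 left.
Route 26 tier2 at 24: only 90 left, fill 90.
Total = 30×70 + 28×30 + 25×30 + 24×90 = 5850.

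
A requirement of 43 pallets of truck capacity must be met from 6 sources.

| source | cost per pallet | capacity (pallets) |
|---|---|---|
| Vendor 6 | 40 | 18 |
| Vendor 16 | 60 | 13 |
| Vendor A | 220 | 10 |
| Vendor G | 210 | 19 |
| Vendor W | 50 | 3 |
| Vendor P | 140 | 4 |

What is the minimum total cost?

3260

Use sources in increasing cost order.
Vendor 6 (40): use full 18 ; 25 pallets to go.
Take 3 from Vendor W at 50 ; need 22 more.
Vendor 16 (60): use full 13 ; 9 pallets to go.
Vendor P (140): use full 4 ; 5 pallets to go.
Vendor G at 210: take 5 of its 19 ; requirement met.
Vendor A: unused.
Cost = 18×40 + 3×50 + 13×60 + 4×140 + 5×210 = 3260.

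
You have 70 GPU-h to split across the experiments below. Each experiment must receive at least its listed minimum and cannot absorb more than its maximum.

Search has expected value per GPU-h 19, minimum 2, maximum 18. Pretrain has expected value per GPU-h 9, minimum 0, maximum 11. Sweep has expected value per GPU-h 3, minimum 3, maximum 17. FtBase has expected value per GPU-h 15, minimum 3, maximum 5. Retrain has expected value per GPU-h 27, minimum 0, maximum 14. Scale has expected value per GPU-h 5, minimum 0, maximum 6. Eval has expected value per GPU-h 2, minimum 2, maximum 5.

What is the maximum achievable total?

Meeting every minimum uses 2+0+3+3+0+0+2 = 10 GPU-h, leaving 60.
Highest expected value per GPU-h first: Retrain 27 > Search 19 > FtBase 15 > Pretrain 9 > Scale 5 > Sweep 3 > Eval 2.
Retrain takes 14 more to reach its cap of 14 → 46 left.
Search takes 16 more to reach its cap of 18 → 30 left.
FtBase takes 2 more to reach its cap of 5 → 28 left.
Pretrain: +11 to 11 (cap) → 17 left.
Scale: +6 to 6 (cap) → 11 left.
Sweep: +11 (room for 14) → 14. Pool exhausted.
Total = 19×18 + 9×11 + 3×14 + 15×5 + 27×14 + 5×6 + 2×2 = 970.

970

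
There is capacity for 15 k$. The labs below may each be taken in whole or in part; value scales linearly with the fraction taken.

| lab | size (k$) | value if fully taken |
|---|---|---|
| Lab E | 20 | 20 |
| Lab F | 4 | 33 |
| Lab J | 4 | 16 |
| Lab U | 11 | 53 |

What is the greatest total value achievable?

Best value per unit of size first: Lab F 33/4≈8.25, Lab U 53/11≈4.82, Lab J 16/4≈4, Lab E 20/20≈1.
Lab F: take in full, 4 k$ for value 33 → 11 left.
All 11 k$ of Lab U fit (value 53) → 0 remain.
Total value = 86.

86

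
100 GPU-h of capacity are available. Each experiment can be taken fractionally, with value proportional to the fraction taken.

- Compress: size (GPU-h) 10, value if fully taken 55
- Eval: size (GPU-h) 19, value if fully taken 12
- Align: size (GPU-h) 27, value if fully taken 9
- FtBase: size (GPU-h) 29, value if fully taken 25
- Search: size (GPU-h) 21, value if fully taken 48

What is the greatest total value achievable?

147

Best value per unit of size first: Compress 55/10≈5.5, Search 48/21≈2.29, FtBase 25/29≈0.862, Eval 12/19≈0.632, Align 9/27≈0.333.
All 10 GPU-h of Compress fit (value 55) ; 90 remain.
Take all of Search (21 GPU-h, value 48) ; 69 GPU-h left.
FtBase: take in full, 29 GPU-h for value 25 ; 40 left.
Eval: take in full, 19 GPU-h for value 12 ; 21 left.
21 GPU-h left: a 21/27 share of Align gives 9×21/27 = 7.
Total value = 147.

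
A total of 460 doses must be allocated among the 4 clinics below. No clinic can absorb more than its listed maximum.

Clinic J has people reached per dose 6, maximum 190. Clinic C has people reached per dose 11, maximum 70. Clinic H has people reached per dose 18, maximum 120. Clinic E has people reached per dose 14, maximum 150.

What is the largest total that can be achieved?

Highest people reached per dose first: Clinic H 18 > Clinic E 14 > Clinic C 11 > Clinic J 6.
Clinic H takes 120 to reach its cap of 120 — 340 left.
Give Clinic E 150 to hit its cap of 150 — 190 left.
Clinic C: +70 to 70 (cap) — 120 left.
Only 120 left; Clinic J takes them to reach 120.
Total = 6×120 + 11×70 + 18×120 + 14×150 = 5750.

5750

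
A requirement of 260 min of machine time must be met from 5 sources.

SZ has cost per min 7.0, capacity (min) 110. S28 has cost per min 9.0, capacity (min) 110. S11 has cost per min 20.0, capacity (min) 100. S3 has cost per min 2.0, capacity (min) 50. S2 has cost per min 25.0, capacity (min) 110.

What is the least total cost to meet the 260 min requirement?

Fill from the cheapest source first.
Take 50 from S3 at 2.0 ; need 210 more.
SZ at 7.0: take all 110 min ; 100 still needed.
S28 (9.0): take the remaining 100 ; done.
S11, S2: unused.
Cost = 50×2.0 + 110×7.0 + 100×9.0 = 1770.

1770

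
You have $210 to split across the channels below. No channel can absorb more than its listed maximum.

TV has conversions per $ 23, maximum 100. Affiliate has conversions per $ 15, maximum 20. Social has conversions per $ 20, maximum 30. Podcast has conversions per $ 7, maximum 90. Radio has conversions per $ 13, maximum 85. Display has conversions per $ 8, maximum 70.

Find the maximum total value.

Highest conversions per $ first: TV 23 > Social 20 > Affiliate 15 > Radio 13 > Display 8 > Podcast 7.
Give TV 100 to hit its cap of 100 ; 110 left.
Social: +30 to 30 (cap) ; 80 left.
Affiliate takes 20 to reach its cap of 20 ; 60 left.
Radio: +60 (room for 85) → 60. Pool exhausted.
Total = 23×100 + 15×20 + 20×30 + 13×60 = 3980.

3980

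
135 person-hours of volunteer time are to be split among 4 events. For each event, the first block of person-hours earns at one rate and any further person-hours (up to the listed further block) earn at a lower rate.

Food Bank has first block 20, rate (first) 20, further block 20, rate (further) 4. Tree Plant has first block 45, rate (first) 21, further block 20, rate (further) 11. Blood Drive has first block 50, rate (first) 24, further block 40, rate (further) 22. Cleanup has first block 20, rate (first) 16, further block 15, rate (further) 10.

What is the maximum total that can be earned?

Treat each block as its own option and order by rate: Blood Drive/tier1 24 > Blood Drive/tier2 22 > Tree Plant/tier1 21 > Food Bank/tier1 20 > Cleanup/tier1 16 > Tree Plant/tier2 11 > Cleanup/tier2 10 > Food Bank/tier2 4.
Blood Drive/tier1 (24): +50 → 85 left.
Fill Blood Drive tier2 block (40 at 22) → 45 left.
Tree Plant tier1 at 21: fill all 45 → 0 left.
Total = 24×50 + 22×40 + 21×45 = 3025.

3025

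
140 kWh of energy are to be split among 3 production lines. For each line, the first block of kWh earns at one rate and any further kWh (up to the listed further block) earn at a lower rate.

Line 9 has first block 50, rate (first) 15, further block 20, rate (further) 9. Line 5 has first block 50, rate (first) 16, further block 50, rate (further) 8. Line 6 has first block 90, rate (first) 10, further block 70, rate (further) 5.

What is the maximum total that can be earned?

Order all 6 blocks by rate: Line 5/first 16 > Line 9/first 15 > Line 6/first 10 > Line 9/second 9 > Line 5/second 8 > Line 6/second 5.
Line 5/first (16): +50 → 90 left.
Line 9/first (15): +50 → 40 left.
40 remain; put them into Line 6 first at 10.
Total = 16×50 + 15×50 + 10×40 = 1950.

1950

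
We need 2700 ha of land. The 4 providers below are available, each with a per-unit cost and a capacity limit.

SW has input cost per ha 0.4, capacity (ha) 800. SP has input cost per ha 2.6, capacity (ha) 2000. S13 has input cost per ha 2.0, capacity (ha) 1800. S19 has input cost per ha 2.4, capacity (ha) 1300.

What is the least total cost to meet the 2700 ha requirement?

4160

Use providers in increasing cost order.
SW at 0.4: take all 800 ha — 1900 still needed.
Take 1800 from S13 at 2.0 — need 100 more.
S19 (2.4): take the remaining 100 — done.
SP: unused.
Cost = 800×0.4 + 1800×2.0 + 100×2.4 = 4160.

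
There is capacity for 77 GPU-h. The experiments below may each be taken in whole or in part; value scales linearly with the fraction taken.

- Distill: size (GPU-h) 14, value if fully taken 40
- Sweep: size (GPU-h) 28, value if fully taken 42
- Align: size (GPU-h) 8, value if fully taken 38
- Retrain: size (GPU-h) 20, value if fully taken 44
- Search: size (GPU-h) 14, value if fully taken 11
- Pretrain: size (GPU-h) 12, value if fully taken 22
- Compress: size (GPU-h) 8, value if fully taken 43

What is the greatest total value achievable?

Sort by value density: Compress 43/8≈5.38, Align 38/8≈4.75, Distill 40/14≈2.86, Retrain 44/20≈2.2, Pretrain 22/12≈1.83, Sweep 42/28≈1.5, Search 11/14≈0.786.
Compress: take in full, 8 GPU-h for value 43 — 69 left.
Take all of Align (8 GPU-h, value 38) — 61 GPU-h left.
Distill: take in full, 14 GPU-h for value 40 — 47 left.
Retrain: take in full, 20 GPU-h for value 44 — 27 left.
Take all of Pretrain (12 GPU-h, value 22) — 15 GPU-h left.
Only 15 GPU-h remain; take 15/28 of Sweep for value 42×15/28 = 22.5.
Total value = 209.5.

209.5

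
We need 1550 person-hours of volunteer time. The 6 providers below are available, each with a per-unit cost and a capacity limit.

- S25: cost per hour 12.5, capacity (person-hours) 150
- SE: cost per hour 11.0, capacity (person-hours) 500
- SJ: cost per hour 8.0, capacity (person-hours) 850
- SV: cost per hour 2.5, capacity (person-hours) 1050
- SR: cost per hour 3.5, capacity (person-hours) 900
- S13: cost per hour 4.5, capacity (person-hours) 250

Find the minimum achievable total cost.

Cheapest first:
SV at 2.5: take all 1050 person-hours → 500 still needed.
SR (3.5): take the remaining 500 → done.
S13, SJ, SE, S25: unused.
Cost = 1050×2.5 + 500×3.5 = 4375.

4375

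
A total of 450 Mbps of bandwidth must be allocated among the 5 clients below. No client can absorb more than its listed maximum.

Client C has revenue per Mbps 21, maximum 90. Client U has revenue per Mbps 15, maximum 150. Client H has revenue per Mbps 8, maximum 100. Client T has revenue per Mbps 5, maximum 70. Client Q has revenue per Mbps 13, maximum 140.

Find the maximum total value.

Rank by revenue per Mbps: Client C 21 > Client U 15 > Client Q 13 > Client H 8 > Client T 5.
Client C takes 90 to reach its cap of 90 — 360 left.
Give Client U 150 to hit its cap of 150 — 210 left.
Client Q: +140 to 140 (cap) — 70 left.
Client H has room for 100 but only 70 remain, so it gets 70.
Total = 21×90 + 15×150 + 8×70 + 13×140 = 6520.

6520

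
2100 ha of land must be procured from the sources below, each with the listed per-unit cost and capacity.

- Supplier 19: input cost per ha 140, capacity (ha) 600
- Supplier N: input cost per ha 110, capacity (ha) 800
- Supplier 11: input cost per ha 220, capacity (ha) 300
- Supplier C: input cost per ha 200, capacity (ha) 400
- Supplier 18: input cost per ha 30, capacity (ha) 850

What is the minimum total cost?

176500

Cheapest first:
Take 850 from Supplier 18 at 30 ; need 1250 more.
Supplier N at 110: take all 800 ha ; 450 still needed.
Supplier 19 (140): take the remaining 450 ; done.
Supplier C, Supplier 11: unused.
Cost = 850×30 + 800×110 + 450×140 = 176500.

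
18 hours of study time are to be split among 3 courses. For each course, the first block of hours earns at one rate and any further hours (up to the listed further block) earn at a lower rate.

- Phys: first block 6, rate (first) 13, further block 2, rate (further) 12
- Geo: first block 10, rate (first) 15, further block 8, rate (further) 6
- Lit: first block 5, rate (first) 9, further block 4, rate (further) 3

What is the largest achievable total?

Order all 6 blocks by rate: Geo/first 15 > Phys/first 13 > Phys/second 12 > Lit/first 9 > Geo/second 6 > Lit/second 3.
Fill Geo first block (10 at 15) ; 8 left.
Phys/first (13): +6 ; 2 left.
Phys second at 12: fill all 2 ; 0 left.
Total = 15×10 + 13×6 + 12×2 = 252.

252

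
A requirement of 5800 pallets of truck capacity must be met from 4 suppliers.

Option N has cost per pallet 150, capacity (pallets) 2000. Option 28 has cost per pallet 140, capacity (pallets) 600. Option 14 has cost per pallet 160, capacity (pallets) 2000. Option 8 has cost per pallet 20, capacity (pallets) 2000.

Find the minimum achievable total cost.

Fill from the cheapest supplier first.
Take 2000 from Option 8 at 20 — need 3800 more.
Option 28 (140): use full 600 — 3200 pallets to go.
Option N (150): use full 2000 — 1200 pallets to go.
Take 1200 from Option 14 at 160 to finish.
Cost = 2000×20 + 600×140 + 2000×150 + 1200×160 = 616000.

616000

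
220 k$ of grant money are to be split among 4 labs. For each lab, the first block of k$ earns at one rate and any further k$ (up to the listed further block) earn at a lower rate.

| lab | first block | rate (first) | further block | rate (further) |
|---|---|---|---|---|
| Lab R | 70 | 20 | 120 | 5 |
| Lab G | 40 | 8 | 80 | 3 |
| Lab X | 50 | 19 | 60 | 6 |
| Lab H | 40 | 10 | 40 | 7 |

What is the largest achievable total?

Order all 8 blocks by rate: Lab R/first 20 > Lab X/first 19 > Lab H/first 10 > Lab G/first 8 > Lab H/second 7 > Lab X/second 6 > Lab R/second 5 > Lab G/second 3.
Lab R/first (20): +70 — 150 left.
Lab X first at 19: fill all 50 — 100 left.
Fill Lab H first block (40 at 10) — 60 left.
Lab G/first (8): +40 — 20 left.
20 remain; put them into Lab H second at 7.
Total = 20×70 + 19×50 + 10×40 + 8×40 + 7×20 = 3210.

3210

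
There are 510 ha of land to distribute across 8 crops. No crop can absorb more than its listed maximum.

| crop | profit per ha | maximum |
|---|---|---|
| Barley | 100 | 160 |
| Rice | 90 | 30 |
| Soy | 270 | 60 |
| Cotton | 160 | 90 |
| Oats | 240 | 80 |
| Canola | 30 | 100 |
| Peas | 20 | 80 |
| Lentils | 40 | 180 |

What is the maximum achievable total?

Rank by profit per ha: Soy 270 > Oats 240 > Cotton 160 > Barley 100 > Rice 90 > Lentils 40 > Canola 30 > Peas 20.
Give Soy 60 to hit its cap of 60 ; 450 left.
Oats takes 80 to reach its cap of 80 ; 370 left.
Cotton takes 90 to reach its cap of 90 ; 280 left.
Barley: +160 to 160 (cap) ; 120 left.
Rice: +30 to 30 (cap) ; 90 left.
Lentils: +90 (room for 180) → 90. Pool exhausted.
Total = 100×160 + 90×30 + 270×60 + 160×90 + 240×80 + 40×90 = 72100.

72100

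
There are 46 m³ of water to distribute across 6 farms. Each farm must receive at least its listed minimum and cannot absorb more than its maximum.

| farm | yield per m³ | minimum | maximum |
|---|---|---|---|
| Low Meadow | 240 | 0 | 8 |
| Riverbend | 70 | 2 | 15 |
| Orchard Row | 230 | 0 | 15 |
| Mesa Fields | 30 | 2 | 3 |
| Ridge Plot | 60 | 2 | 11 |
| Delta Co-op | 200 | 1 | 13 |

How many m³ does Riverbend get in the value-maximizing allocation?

6

Meeting every minimum uses 0+2+0+2+2+1 = 7 m³, leaving 39.
Rank by yield per m³: Low Meadow 240 > Orchard Row 230 > Delta Co-op 200 > Riverbend 70 > Ridge Plot 60 > Mesa Fields 30.
Give Low Meadow 8 more to hit its cap of 8 ; 31 left.
Orchard Row: +15 to 15 (cap) ; 16 left.
Delta Co-op: +12 to 13 (cap) ; 4 left.
Only 4 left; Riverbend takes them to reach 6.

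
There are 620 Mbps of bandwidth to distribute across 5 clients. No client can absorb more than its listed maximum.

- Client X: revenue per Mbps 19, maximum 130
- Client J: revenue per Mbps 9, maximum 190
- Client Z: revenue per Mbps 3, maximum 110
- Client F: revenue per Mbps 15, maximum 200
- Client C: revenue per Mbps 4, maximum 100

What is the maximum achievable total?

Order the clients by revenue per Mbps: Client X 19 > Client F 15 > Client J 9 > Client C 4 > Client Z 3.
Give Client X 130 to hit its cap of 130 ; 490 left.
Give Client F 200 to hit its cap of 200 ; 290 left.
Client J takes 190 to reach its cap of 190 ; 100 left.
Client C takes 100 to reach its cap of 100 ; 0 left.
Total = 19×130 + 9×190 + 15×200 + 4×100 = 7580.

7580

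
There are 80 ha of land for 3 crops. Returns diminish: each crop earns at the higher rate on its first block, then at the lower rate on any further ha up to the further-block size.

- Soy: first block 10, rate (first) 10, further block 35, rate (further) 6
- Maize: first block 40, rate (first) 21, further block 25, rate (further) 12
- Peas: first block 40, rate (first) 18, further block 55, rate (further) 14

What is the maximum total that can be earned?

Treat each block as its own option and order by rate: Maize/tier1 21 > Peas/tier1 18 > Peas/tier2 14 > Maize/tier2 12 > Soy/tier1 10 > Soy/tier2 6.
Fill Maize tier1 block (40 at 21) ; 40 left.
Peas tier1 at 18: fill all 40 ; 0 left.
Total = 21×40 + 18×40 = 1560.

1560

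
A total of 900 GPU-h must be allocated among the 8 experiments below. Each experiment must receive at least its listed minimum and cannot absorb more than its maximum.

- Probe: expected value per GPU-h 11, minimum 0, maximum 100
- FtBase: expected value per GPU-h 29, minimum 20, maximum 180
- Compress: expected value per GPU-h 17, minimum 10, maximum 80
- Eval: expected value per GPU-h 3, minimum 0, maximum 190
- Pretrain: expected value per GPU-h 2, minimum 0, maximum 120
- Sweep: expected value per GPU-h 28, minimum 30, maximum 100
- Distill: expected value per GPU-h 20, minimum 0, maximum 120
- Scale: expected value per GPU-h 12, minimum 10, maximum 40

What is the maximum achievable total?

14110

Meeting every minimum uses 0+20+10+0+0+30+0+10 = 70 GPU-h, leaving 830.
Highest expected value per GPU-h first: FtBase 29 > Sweep 28 > Distill 20 > Compress 17 > Scale 12 > Probe 11 > Eval 3 > Pretrain 2.
FtBase: +160 to 180 (cap) ; 670 left.
Give Sweep 70 more to hit its cap of 100 ; 600 left.
Give Distill 120 more to hit its cap of 120 ; 480 left.
Compress: +70 to 80 (cap) ; 410 left.
Scale takes 30 more to reach its cap of 40 ; 380 left.
Probe: +100 to 100 (cap) ; 280 left.
Give Eval 190 more to hit its cap of 190 ; 90 left.
Pretrain: +90 (room for 120) → 90. Pool exhausted.
Total = 11×100 + 29×180 + 17×80 + 3×190 + 2×90 + 28×100 + 20×120 + 12×40 = 14110.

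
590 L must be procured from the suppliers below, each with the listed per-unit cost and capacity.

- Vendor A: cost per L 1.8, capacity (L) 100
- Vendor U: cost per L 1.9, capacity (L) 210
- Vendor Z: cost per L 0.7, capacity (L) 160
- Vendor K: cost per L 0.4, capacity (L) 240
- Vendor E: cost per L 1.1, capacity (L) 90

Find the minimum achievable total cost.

487

Fill from the cheapest supplier first.
Vendor K (0.4): use full 240 ; 350 L to go.
Vendor Z at 0.7: take all 160 L ; 190 still needed.
Vendor E at 1.1: take all 90 L ; 100 still needed.
Take 100 from Vendor A at 1.8 ; need 0 more.
Vendor U: unused.
Cost = 240×0.4 + 160×0.7 + 90×1.1 + 100×1.8 = 487.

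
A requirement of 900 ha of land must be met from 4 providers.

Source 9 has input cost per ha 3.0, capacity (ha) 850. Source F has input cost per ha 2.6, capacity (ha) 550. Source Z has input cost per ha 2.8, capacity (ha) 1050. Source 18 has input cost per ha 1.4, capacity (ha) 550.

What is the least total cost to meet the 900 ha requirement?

Use providers in increasing cost order.
Source 18 (1.4): use full 550 — 350 ha to go.
Source F at 2.6: take 350 of its 550 — requirement met.
Source Z, Source 9: unused.
Cost = 550×1.4 + 350×2.6 = 1680.

1680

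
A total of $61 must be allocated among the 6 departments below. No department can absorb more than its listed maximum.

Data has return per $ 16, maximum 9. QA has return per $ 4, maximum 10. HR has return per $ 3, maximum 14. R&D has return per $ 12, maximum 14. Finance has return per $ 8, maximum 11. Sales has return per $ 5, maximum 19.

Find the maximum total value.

527

Order the departments by return per $: Data 16 > R&D 12 > Finance 8 > Sales 5 > QA 4 > HR 3.
Give Data 9 to hit its cap of 9 — 52 left.
R&D takes 14 to reach its cap of 14 — 38 left.
Finance takes 11 to reach its cap of 11 — 27 left.
Give Sales 19 to hit its cap of 19 — 8 left.
Only 8 left; QA takes them to reach 8.
Total = 16×9 + 4×8 + 12×14 + 8×11 + 5×19 = 527.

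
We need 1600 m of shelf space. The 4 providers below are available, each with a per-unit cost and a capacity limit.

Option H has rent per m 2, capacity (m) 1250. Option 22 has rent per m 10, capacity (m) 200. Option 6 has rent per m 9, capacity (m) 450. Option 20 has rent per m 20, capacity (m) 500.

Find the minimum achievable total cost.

5650

Fill from the cheapest provider first.
Option H (2): use full 1250 ; 350 m to go.
Option 6 at 9: take 350 of its 450 ; requirement met.
Option 22, Option 20: unused.
Cost = 1250×2 + 350×9 = 5650.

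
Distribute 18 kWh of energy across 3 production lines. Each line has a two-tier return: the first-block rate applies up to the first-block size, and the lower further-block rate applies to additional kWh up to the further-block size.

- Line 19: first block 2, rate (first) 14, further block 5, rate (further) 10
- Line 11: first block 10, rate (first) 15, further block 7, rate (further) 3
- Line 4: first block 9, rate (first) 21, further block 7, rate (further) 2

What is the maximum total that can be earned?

324

Order all 6 blocks by rate: Line 4/first 21 > Line 11/first 15 > Line 19/first 14 > Line 19/second 10 > Line 11/second 3 > Line 4/second 2.
Line 4/first (21): +9 — 9 left.
Line 11 first at 15: only 9 left, fill 9.
Total = 21×9 + 15×9 = 324.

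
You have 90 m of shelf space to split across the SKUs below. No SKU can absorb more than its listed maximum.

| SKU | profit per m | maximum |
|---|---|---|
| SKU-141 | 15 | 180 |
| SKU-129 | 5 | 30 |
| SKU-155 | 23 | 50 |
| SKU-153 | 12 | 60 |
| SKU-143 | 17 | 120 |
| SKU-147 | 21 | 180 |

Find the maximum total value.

Order the SKUs by profit per m: SKU-155 23 > SKU-147 21 > SKU-143 17 > SKU-141 15 > SKU-153 12 > SKU-129 5.
SKU-155: +50 to 50 (cap) — 40 left.
SKU-147: +40 (room for 180) → 40. Pool exhausted.
Total = 23×50 + 21×40 = 1990.

1990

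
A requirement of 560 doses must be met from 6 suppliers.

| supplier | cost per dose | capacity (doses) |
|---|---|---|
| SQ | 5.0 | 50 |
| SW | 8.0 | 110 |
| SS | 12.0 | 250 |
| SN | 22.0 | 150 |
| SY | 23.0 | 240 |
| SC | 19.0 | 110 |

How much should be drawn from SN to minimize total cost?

Cheapest first:
SQ at 5.0: take all 50 doses → 510 still needed.
Take 110 from SW at 8.0 → need 400 more.
Take 250 from SS at 12.0 → need 150 more.
SC at 19.0: take all 110 doses → 40 still needed.
SN (22.0): take the remaining 40 → done.
SY: unused.

40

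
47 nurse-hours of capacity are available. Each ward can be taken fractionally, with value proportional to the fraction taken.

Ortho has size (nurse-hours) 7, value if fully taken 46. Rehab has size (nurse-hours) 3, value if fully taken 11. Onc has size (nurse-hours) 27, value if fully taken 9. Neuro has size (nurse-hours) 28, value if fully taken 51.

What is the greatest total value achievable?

Rank by value-to-size ratio: Ortho 46/7≈6.57, Rehab 11/3≈3.67, Neuro 51/28≈1.82, Onc 9/27≈0.333.
Ortho: take in full, 7 nurse-hours for value 46 — 40 left.
Take all of Rehab (3 nurse-hours, value 11) — 37 nurse-hours left.
Take all of Neuro (28 nurse-hours, value 51) — 9 nurse-hours left.
Fill the last 9 nurse-hours with part of Onc: 9/27 of it earns 3.
Total value = 111.

111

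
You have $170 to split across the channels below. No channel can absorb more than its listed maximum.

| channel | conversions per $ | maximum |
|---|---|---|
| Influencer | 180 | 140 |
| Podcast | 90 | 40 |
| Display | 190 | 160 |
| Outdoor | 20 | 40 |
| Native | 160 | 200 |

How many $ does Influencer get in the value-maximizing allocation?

10

Highest conversions per $ first: Display 190 > Influencer 180 > Native 160 > Podcast 90 > Outdoor 20.
Give Display 160 to hit its cap of 160 ; 10 left.
Only 10 left; Influencer takes them to reach 10.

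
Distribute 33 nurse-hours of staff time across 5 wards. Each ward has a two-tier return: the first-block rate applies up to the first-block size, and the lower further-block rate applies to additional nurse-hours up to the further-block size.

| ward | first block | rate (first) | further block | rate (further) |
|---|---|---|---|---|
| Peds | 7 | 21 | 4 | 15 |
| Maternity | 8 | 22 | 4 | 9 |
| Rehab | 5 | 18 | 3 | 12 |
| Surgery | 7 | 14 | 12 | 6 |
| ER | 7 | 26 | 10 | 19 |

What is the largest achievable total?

713

Rank every tier by rate: ER/tier1 26 > Maternity/tier1 22 > Peds/tier1 21 > ER/tier2 19 > Rehab/tier1 18 > Peds/tier2 15 > Surgery/tier1 14 > Rehab/tier2 12 > Maternity/tier2 9 > Surgery/tier2 6.
ER tier1 at 26: fill all 7 ; 26 left.
Fill Maternity tier1 block (8 at 22) ; 18 left.
Peds tier1 at 21: fill all 7 ; 11 left.
ER tier2 at 19: fill all 10 ; 1 left.
Rehab/tier1: +1 of 5 at 18; pool empty.
Total = 26×7 + 22×8 + 21×7 + 19×10 + 18×1 = 713.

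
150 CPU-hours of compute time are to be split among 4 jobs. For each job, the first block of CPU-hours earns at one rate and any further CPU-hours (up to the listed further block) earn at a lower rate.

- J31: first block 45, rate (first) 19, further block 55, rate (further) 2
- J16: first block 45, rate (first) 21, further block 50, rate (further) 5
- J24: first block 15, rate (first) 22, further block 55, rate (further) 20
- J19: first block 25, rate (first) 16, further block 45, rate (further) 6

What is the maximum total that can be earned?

Rank every tier by rate: J24/first 22 > J16/first 21 > J24/second 20 > J31/first 19 > J19/first 16 > J19/second 6 > J16/second 5 > J31/second 2.
J24 first at 22: fill all 15 ; 135 left.
J16 first at 21: fill all 45 ; 90 left.
Fill J24 second block (55 at 20) ; 35 left.
J31 first at 19: only 35 left, fill 35.
Total = 22×15 + 21×45 + 20×55 + 19×35 = 3040.

3040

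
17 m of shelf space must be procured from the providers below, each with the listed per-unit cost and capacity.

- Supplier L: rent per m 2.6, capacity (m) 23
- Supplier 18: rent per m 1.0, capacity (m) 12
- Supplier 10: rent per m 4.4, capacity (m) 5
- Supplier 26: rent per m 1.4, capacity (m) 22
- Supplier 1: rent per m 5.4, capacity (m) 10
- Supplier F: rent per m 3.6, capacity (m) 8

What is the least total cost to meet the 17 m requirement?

Fill from the cheapest provider first.
Supplier 18 at 1.0: take all 12 m — 5 still needed.
Take 5 from Supplier 26 at 1.4 to finish.
Supplier L, Supplier F, Supplier 10, Supplier 1: unused.
Cost = 12×1.0 + 5×1.4 = 19.

19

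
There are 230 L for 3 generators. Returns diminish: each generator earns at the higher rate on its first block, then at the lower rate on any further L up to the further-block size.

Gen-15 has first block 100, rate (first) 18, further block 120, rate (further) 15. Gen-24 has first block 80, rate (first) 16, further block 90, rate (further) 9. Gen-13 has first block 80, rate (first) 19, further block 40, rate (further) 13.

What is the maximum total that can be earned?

4120

Order all 6 blocks by rate: Gen-13/tier1 19 > Gen-15/tier1 18 > Gen-24/tier1 16 > Gen-15/tier2 15 > Gen-13/tier2 13 > Gen-24/tier2 9.
Gen-13/tier1 (19): +80 → 150 left.
Gen-15 tier1 at 18: fill all 100 → 50 left.
Gen-24 tier1 at 16: only 50 left, fill 50.
Total = 19×80 + 18×100 + 16×50 = 4120.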